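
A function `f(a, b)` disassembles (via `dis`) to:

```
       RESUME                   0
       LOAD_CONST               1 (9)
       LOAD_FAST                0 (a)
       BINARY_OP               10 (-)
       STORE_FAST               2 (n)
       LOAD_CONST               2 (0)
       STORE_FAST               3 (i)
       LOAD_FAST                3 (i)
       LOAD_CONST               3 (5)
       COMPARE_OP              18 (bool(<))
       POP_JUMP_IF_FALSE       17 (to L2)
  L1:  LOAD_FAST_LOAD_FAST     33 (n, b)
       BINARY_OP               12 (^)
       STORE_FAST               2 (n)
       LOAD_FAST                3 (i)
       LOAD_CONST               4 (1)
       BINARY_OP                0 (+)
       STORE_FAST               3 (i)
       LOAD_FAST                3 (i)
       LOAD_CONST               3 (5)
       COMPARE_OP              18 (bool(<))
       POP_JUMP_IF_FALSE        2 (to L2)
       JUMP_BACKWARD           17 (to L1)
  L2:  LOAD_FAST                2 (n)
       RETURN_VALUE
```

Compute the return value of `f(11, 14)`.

LOAD_CONST → push 9
LOAD_FAST a → push 11
BINARY_OP - → 9 - 11 = -2
STORE_FAST n → n=-2
LOAD_CONST → push 0
STORE_FAST i → i=0
LOAD_FAST i → push 0
LOAD_CONST → push 5
COMPARE_OP bool(<) → 0 vs 5 = True
POP_JUMP_IF_FALSE → pop True; no jump
LOAD_FAST_LOAD_FAST n,b → push -2,14
BINARY_OP ^ → -2 ^ 14 = -16
STORE_FAST n → n=-16
LOAD_FAST i → push 0
LOAD_CONST → push 1
BINARY_OP + → 0 + 1 = 1
STORE_FAST i → i=1
LOAD_FAST i → push 1
LOAD_CONST → push 5
COMPARE_OP bool(<) → 1 vs 5 = True
POP_JUMP_IF_FALSE → pop True; no jump
LOAD_FAST_LOAD_FAST n,b → push -16,14
BINARY_OP ^ → -16 ^ 14 = -2
STORE_FAST n → n=-2
LOAD_FAST i → push 1
LOAD_CONST → push 1
BINARY_OP + → 1 + 1 = 2
STORE_FAST i → i=2
LOAD_FAST i → push 2
LOAD_CONST → push 5
COMPARE_OP bool(<) → 2 vs 5 = True
POP_JUMP_IF_FALSE → pop True; no jump
LOAD_FAST_LOAD_FAST n,b → push -2,14
BINARY_OP ^ → -2 ^ 14 = -16
STORE_FAST n → n=-16
LOAD_FAST i → push 2
LOAD_CONST → push 1
BINARY_OP + → 2 + 1 = 3
STORE_FAST i → i=3
LOAD_FAST i → push 3
LOAD_CONST → push 5
COMPARE_OP bool(<) → 3 vs 5 = True
POP_JUMP_IF_FALSE → pop True; no jump
LOAD_FAST_LOAD_FAST n,b → push -16,14
BINARY_OP ^ → -16 ^ 14 = -2
STORE_FAST n → n=-2
LOAD_FAST i → push 3
LOAD_CONST → push 1
BINARY_OP + → 3 + 1 = 4
STORE_FAST i → i=4
LOAD_FAST i → push 4
LOAD_CONST → push 5
COMPARE_OP bool(<) → 4 vs 5 = True
POP_JUMP_IF_FALSE → pop True; no jump
LOAD_FAST_LOAD_FAST n,b → push -2,14
BINARY_OP ^ → -2 ^ 14 = -16
STORE_FAST n → n=-16
LOAD_FAST i → push 4
LOAD_CONST → push 1
BINARY_OP + → 4 + 1 = 5
STORE_FAST i → i=5
LOAD_FAST i → push 5
LOAD_CONST → push 5
COMPARE_OP bool(<) → 5 vs 5 = False
POP_JUMP_IF_FALSE → pop False; jump
LOAD_FAST n → push -16
RETURN_VALUE → return -16.

-16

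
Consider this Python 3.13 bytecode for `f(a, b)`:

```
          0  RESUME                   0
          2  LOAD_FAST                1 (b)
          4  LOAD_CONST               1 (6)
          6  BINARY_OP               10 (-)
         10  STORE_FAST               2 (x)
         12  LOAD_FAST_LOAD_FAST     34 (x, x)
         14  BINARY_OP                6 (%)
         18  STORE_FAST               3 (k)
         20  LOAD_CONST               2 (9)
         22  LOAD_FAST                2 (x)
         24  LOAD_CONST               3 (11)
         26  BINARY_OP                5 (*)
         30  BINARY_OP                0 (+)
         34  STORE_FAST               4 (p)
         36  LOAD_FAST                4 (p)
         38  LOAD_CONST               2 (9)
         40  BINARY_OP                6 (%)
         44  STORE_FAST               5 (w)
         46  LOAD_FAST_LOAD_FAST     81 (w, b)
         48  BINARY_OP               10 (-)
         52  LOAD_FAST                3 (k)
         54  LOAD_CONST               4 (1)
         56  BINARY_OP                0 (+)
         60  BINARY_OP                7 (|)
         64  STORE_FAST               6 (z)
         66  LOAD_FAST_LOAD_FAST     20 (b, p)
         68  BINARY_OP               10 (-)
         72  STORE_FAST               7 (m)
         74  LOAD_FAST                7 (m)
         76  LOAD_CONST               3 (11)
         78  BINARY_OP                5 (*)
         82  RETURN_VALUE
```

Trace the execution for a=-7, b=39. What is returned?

-3663

LOAD_FAST b → push 39. Stack: [39]
LOAD_CONST → push 6. Stack: [39, 6]
BINARY_OP - → 39 - 6 = 33. Stack: [33]
STORE_FAST x → x=33. Stack: []
LOAD_FAST_LOAD_FAST x,x → push 33,33. Stack: [33, 33]
BINARY_OP % → 33 % 33 = 0. Stack: [0]
STORE_FAST k → k=0. Stack: []
LOAD_CONST → push 9. Stack: [9]
LOAD_FAST x → push 33. Stack: [9, 33]
LOAD_CONST → push 11. Stack: [9, 33, 11]
BINARY_OP * → 33 * 11 = 363. Stack: [9, 363]
BINARY_OP + → 9 + 363 = 372. Stack: [372]
STORE_FAST p → p=372. Stack: []
LOAD_FAST p → push 372. Stack: [372]
LOAD_CONST → push 9. Stack: [372, 9]
BINARY_OP % → 372 % 9 = 3. Stack: [3]
STORE_FAST w → w=3. Stack: []
LOAD_FAST_LOAD_FAST w,b → push 3,39. Stack: [3, 39]
BINARY_OP - → 3 - 39 = -36. Stack: [-36]
LOAD_FAST k → push 0. Stack: [-36, 0]
LOAD_CONST → push 1. Stack: [-36, 0, 1]
BINARY_OP + → 0 + 1 = 1. Stack: [-36, 1]
BINARY_OP | → -36 | 1 = -35. Stack: [-35]
STORE_FAST z → z=-35. Stack: []
LOAD_FAST_LOAD_FAST b,p → push 39,372. Stack: [39, 372]
BINARY_OP - → 39 - 372 = -333. Stack: [-333]
STORE_FAST m → m=-333. Stack: []
LOAD_FAST m → push -333. Stack: [-333]
LOAD_CONST → push 11. Stack: [-333, 11]
BINARY_OP * → -333 * 11 = -3663. Stack: [-3663]
RETURN_VALUE → return -3663.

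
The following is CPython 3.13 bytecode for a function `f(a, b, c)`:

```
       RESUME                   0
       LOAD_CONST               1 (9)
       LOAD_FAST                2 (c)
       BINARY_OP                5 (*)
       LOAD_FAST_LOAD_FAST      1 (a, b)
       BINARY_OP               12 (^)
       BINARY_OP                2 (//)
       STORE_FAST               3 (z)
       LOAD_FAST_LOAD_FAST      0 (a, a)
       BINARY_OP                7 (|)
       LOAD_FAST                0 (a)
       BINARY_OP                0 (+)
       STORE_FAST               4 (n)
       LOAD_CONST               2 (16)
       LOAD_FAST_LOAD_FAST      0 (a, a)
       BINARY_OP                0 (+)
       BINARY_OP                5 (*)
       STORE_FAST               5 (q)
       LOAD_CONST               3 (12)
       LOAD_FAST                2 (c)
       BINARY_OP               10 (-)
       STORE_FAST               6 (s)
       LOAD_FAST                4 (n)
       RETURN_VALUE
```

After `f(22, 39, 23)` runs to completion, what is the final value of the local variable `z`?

4

LOAD_CONST → push 9. Stack: [9]
LOAD_FAST c → push 23. Stack: [9, 23]
BINARY_OP * → 9 * 23 = 207. Stack: [207]
LOAD_FAST_LOAD_FAST a,b → push 22,39. Stack: [207, 22, 39]
BINARY_OP ^ → 22 ^ 39 = 49. Stack: [207, 49]
BINARY_OP // → 207 // 49 = 4. Stack: [4]
STORE_FAST z → z=4. Stack: []
LOAD_FAST_LOAD_FAST a,a → push 22,22. Stack: [22, 22]
BINARY_OP | → 22 | 22 = 22. Stack: [22]
LOAD_FAST a → push 22. Stack: [22, 22]
BINARY_OP + → 22 + 22 = 44. Stack: [44]
STORE_FAST n → n=44. Stack: []
LOAD_CONST → push 16. Stack: [16]
LOAD_FAST_LOAD_FAST a,a → push 22,22. Stack: [16, 22, 22]
BINARY_OP + → 22 + 22 = 44. Stack: [16, 44]
BINARY_OP * → 16 * 44 = 704. Stack: [704]
STORE_FAST q → q=704. Stack: []
LOAD_CONST → push 12. Stack: [12]
LOAD_FAST c → push 23. Stack: [12, 23]
BINARY_OP - → 12 - 23 = -11. Stack: [-11]
STORE_FAST s → s=-11. Stack: []
LOAD_FAST n → push 44. Stack: [44]
RETURN_VALUE → return 44.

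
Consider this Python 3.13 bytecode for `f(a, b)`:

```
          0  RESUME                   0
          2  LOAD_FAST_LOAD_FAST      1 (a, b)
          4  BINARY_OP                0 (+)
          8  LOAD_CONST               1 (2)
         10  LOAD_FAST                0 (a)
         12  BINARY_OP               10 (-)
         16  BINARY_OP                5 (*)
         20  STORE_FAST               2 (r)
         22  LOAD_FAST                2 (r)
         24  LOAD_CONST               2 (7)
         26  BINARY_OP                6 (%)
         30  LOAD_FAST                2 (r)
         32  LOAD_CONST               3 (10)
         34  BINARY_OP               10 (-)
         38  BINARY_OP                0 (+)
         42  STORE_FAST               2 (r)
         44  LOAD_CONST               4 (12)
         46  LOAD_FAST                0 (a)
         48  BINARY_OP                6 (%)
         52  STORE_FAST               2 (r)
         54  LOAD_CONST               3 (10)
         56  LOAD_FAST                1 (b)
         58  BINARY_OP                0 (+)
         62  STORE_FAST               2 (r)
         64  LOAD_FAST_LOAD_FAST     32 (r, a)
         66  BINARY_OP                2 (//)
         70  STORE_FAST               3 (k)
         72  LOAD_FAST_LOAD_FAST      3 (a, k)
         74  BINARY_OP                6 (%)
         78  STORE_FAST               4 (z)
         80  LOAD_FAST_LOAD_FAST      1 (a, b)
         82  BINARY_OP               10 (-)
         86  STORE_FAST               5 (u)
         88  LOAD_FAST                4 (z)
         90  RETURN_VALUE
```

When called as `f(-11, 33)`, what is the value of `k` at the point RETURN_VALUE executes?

LOAD_FAST_LOAD_FAST a,b → push -11,33. Stack: [-11, 33]
BINARY_OP + → -11 + 33 = 22. Stack: [22]
LOAD_CONST → push 2. Stack: [22, 2]
LOAD_FAST a → push -11. Stack: [22, 2, -11]
BINARY_OP - → 2 - -11 = 13. Stack: [22, 13]
BINARY_OP * → 22 * 13 = 286. Stack: [286]
STORE_FAST r → r=286. Stack: []
LOAD_FAST r → push 286. Stack: [286]
LOAD_CONST → push 7. Stack: [286, 7]
BINARY_OP % → 286 % 7 = 6. Stack: [6]
LOAD_FAST r → push 286. Stack: [6, 286]
LOAD_CONST → push 10. Stack: [6, 286, 10]
BINARY_OP - → 286 - 10 = 276. Stack: [6, 276]
BINARY_OP + → 6 + 276 = 282. Stack: [282]
STORE_FAST r → r=282. Stack: []
LOAD_CONST → push 12. Stack: [12]
LOAD_FAST a → push -11. Stack: [12, -11]
BINARY_OP % → 12 % -11 = -10. Stack: [-10]
STORE_FAST r → r=-10. Stack: []
LOAD_CONST → push 10. Stack: [10]
LOAD_FAST b → push 33. Stack: [10, 33]
BINARY_OP + → 10 + 33 = 43. Stack: [43]
STORE_FAST r → r=43. Stack: []
LOAD_FAST_LOAD_FAST r,a → push 43,-11. Stack: [43, -11]
BINARY_OP // → 43 // -11 = -4. Stack: [-4]
STORE_FAST k → k=-4. Stack: []
LOAD_FAST_LOAD_FAST a,k → push -11,-4. Stack: [-11, -4]
BINARY_OP % → -11 % -4 = -3. Stack: [-3]
STORE_FAST z → z=-3. Stack: []
LOAD_FAST_LOAD_FAST a,b → push -11,33. Stack: [-11, 33]
BINARY_OP - → -11 - 33 = -44. Stack: [-44]
STORE_FAST u → u=-44. Stack: []
LOAD_FAST z → push -3. Stack: [-3]
RETURN_VALUE → return -3.

-4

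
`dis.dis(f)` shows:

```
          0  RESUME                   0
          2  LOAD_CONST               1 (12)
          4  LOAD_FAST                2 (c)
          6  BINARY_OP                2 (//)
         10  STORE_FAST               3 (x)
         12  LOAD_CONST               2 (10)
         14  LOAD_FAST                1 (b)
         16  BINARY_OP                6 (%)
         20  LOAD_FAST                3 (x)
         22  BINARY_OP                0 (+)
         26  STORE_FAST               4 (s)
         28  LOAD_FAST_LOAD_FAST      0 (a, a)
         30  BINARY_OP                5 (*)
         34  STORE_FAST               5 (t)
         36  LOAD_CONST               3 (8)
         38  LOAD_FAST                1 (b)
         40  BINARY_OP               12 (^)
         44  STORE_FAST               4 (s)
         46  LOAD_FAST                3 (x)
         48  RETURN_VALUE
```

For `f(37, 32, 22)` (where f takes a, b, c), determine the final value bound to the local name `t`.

LOAD_CONST → push 12. Stack: [12]
LOAD_FAST c → push 22. Stack: [12, 22]
BINARY_OP // → 12 // 22 = 0. Stack: [0]
STORE_FAST x → x=0. Stack: []
LOAD_CONST → push 10. Stack: [10]
LOAD_FAST b → push 32. Stack: [10, 32]
BINARY_OP % → 10 % 32 = 10. Stack: [10]
LOAD_FAST x → push 0. Stack: [10, 0]
BINARY_OP + → 10 + 0 = 10. Stack: [10]
STORE_FAST s → s=10. Stack: []
LOAD_FAST_LOAD_FAST a,a → push 37,37. Stack: [37, 37]
BINARY_OP * → 37 * 37 = 1369. Stack: [1369]
STORE_FAST t → t=1369. Stack: []
LOAD_CONST → push 8. Stack: [8]
LOAD_FAST b → push 32. Stack: [8, 32]
BINARY_OP ^ → 8 ^ 32 = 40. Stack: [40]
STORE_FAST s → s=40. Stack: []
LOAD_FAST x → push 0. Stack: [0]
RETURN_VALUE → return 0.

1369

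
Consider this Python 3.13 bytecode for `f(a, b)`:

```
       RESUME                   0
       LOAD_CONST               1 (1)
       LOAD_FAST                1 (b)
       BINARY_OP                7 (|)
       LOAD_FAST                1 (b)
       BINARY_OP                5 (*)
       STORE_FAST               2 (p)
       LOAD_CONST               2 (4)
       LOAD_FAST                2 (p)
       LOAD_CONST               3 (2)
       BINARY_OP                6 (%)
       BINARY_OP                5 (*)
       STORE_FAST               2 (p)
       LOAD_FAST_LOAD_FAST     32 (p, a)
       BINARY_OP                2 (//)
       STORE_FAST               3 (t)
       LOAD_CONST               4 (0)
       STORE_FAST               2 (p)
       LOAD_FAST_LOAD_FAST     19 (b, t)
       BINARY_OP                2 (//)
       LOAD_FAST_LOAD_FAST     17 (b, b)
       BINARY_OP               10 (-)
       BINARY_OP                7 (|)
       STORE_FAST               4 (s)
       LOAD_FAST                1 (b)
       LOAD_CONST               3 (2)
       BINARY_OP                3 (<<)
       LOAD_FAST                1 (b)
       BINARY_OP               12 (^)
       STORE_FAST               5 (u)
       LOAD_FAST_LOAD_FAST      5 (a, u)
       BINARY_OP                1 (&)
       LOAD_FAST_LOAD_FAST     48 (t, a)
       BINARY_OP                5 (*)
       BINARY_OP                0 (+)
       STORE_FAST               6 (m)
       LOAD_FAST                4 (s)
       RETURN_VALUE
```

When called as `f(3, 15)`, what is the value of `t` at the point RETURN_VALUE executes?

LOAD_CONST → push 1. Stack: [1]
LOAD_FAST b → push 15. Stack: [1, 15]
BINARY_OP | → 1 | 15 = 15. Stack: [15]
LOAD_FAST b → push 15. Stack: [15, 15]
BINARY_OP * → 15 * 15 = 225. Stack: [225]
STORE_FAST p → p=225. Stack: []
LOAD_CONST → push 4. Stack: [4]
LOAD_FAST p → push 225. Stack: [4, 225]
LOAD_CONST → push 2. Stack: [4, 225, 2]
BINARY_OP % → 225 % 2 = 1. Stack: [4, 1]
BINARY_OP * → 4 * 1 = 4. Stack: [4]
STORE_FAST p → p=4. Stack: []
LOAD_FAST_LOAD_FAST p,a → push 4,3. Stack: [4, 3]
BINARY_OP // → 4 // 3 = 1. Stack: [1]
STORE_FAST t → t=1. Stack: []
LOAD_CONST → push 0. Stack: [0]
STORE_FAST p → p=0. Stack: []
LOAD_FAST_LOAD_FAST b,t → push 15,1. Stack: [15, 1]
BINARY_OP // → 15 // 1 = 15. Stack: [15]
LOAD_FAST_LOAD_FAST b,b → push 15,15. Stack: [15, 15, 15]
BINARY_OP - → 15 - 15 = 0. Stack: [15, 0]
BINARY_OP | → 15 | 0 = 15. Stack: [15]
STORE_FAST s → s=15. Stack: []
LOAD_FAST b → push 15. Stack: [15]
LOAD_CONST → push 2. Stack: [15, 2]
BINARY_OP << → 15 << 2 = 60. Stack: [60]
LOAD_FAST b → push 15. Stack: [60, 15]
BINARY_OP ^ → 60 ^ 15 = 51. Stack: [51]
STORE_FAST u → u=51. Stack: []
LOAD_FAST_LOAD_FAST a,u → push 3,51. Stack: [3, 51]
BINARY_OP & → 3 & 51 = 3. Stack: [3]
LOAD_FAST_LOAD_FAST t,a → push 1,3. Stack: [3, 1, 3]
BINARY_OP * → 1 * 3 = 3. Stack: [3, 3]
BINARY_OP + → 3 + 3 = 6. Stack: [6]
STORE_FAST m → m=6. Stack: []
LOAD_FAST s → push 15. Stack: [15]
RETURN_VALUE → return 15.

1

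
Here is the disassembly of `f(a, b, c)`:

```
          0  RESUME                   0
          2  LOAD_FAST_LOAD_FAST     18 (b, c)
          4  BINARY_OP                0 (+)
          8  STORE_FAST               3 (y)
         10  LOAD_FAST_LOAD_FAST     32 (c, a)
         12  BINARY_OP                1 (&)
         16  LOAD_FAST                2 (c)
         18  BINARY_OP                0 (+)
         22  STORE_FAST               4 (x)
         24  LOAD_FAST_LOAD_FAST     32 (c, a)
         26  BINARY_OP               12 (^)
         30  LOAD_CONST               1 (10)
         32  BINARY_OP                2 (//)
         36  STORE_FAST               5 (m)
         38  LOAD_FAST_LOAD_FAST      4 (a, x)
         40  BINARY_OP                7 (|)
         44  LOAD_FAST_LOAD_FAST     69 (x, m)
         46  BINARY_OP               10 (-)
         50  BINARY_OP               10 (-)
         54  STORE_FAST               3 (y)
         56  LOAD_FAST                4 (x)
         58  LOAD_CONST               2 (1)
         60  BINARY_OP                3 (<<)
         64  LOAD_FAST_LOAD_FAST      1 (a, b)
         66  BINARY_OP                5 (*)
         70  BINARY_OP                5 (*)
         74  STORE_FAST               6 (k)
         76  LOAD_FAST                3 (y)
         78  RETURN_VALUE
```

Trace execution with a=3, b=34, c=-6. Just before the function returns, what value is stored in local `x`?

-4

LOAD_FAST_LOAD_FAST b,c → push 34,-6. Stack: [34, -6]
BINARY_OP + → 34 + -6 = 28. Stack: [28]
STORE_FAST y → y=28. Stack: []
LOAD_FAST_LOAD_FAST c,a → push -6,3. Stack: [-6, 3]
BINARY_OP & → -6 & 3 = 2. Stack: [2]
LOAD_FAST c → push -6. Stack: [2, -6]
BINARY_OP + → 2 + -6 = -4. Stack: [-4]
STORE_FAST x → x=-4. Stack: []
LOAD_FAST_LOAD_FAST c,a → push -6,3. Stack: [-6, 3]
BINARY_OP ^ → -6 ^ 3 = -7. Stack: [-7]
LOAD_CONST → push 10. Stack: [-7, 10]
BINARY_OP // → -7 // 10 = -1. Stack: [-1]
STORE_FAST m → m=-1. Stack: []
LOAD_FAST_LOAD_FAST a,x → push 3,-4. Stack: [3, -4]
BINARY_OP | → 3 | -4 = -1. Stack: [-1]
LOAD_FAST_LOAD_FAST x,m → push -4,-1. Stack: [-1, -4, -1]
BINARY_OP - → -4 - -1 = -3. Stack: [-1, -3]
BINARY_OP - → -1 - -3 = 2. Stack: [2]
STORE_FAST y → y=2. Stack: []
LOAD_FAST x → push -4. Stack: [-4]
LOAD_CONST → push 1. Stack: [-4, 1]
BINARY_OP << → -4 << 1 = -8. Stack: [-8]
LOAD_FAST_LOAD_FAST a,b → push 3,34. Stack: [-8, 3, 34]
BINARY_OP * → 3 * 34 = 102. Stack: [-8, 102]
BINARY_OP * → -8 * 102 = -816. Stack: [-816]
STORE_FAST k → k=-816. Stack: []
LOAD_FAST y → push 2. Stack: [2]
RETURN_VALUE → return 2.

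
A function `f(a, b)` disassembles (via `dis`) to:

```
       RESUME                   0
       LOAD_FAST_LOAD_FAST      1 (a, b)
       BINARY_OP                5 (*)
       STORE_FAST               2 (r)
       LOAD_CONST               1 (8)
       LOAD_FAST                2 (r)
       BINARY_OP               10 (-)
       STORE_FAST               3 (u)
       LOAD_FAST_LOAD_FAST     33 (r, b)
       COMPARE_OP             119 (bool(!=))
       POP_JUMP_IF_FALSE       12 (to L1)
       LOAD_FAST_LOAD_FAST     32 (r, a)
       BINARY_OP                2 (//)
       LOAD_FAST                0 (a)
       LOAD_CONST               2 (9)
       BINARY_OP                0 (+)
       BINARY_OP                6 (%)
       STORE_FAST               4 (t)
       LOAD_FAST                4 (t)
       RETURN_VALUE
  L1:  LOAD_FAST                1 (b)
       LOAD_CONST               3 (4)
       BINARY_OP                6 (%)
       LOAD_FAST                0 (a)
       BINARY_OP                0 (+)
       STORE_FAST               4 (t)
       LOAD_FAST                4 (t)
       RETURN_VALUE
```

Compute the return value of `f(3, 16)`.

4

LOAD_FAST_LOAD_FAST a,b → push 3,16. Stack: [3, 16]
BINARY_OP * → 3 * 16 = 48. Stack: [48]
STORE_FAST r → r=48. Stack: []
LOAD_CONST → push 8. Stack: [8]
LOAD_FAST r → push 48. Stack: [8, 48]
BINARY_OP - → 8 - 48 = -40. Stack: [-40]
STORE_FAST u → u=-40. Stack: []
LOAD_FAST_LOAD_FAST r,b → push 48,16. Stack: [48, 16]
COMPARE_OP bool(!=) → 48 vs 16 = True. Stack: [True]
POP_JUMP_IF_FALSE → pop True; no jump. Stack: []
LOAD_FAST_LOAD_FAST r,a → push 48,3. Stack: [48, 3]
BINARY_OP // → 48 // 3 = 16. Stack: [16]
LOAD_FAST a → push 3. Stack: [16, 3]
LOAD_CONST → push 9. Stack: [16, 3, 9]
BINARY_OP + → 3 + 9 = 12. Stack: [16, 12]
BINARY_OP % → 16 % 12 = 4. Stack: [4]
STORE_FAST t → t=4. Stack: []
LOAD_FAST t → push 4. Stack: [4]
RETURN_VALUE → return 4.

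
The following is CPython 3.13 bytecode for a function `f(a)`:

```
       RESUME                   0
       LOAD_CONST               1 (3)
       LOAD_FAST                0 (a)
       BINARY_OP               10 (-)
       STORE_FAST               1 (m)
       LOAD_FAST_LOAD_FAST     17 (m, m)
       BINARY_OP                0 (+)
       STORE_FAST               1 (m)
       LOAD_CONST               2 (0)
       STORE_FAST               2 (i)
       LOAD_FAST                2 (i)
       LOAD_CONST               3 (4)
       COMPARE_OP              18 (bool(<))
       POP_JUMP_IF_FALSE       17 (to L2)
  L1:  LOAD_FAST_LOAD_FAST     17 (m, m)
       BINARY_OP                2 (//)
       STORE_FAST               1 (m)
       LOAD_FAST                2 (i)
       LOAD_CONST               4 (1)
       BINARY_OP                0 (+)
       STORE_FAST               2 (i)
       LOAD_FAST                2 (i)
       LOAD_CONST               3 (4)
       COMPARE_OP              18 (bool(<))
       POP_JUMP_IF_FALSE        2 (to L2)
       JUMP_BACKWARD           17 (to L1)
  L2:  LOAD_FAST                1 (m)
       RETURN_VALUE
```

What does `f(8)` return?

1

LOAD_CONST → push 3. Stack: [3]
LOAD_FAST a → push 8. Stack: [3, 8]
BINARY_OP - → 3 - 8 = -5. Stack: [-5]
STORE_FAST m → m=-5. Stack: []
LOAD_FAST_LOAD_FAST m,m → push -5,-5. Stack: [-5, -5]
BINARY_OP + → -5 + -5 = -10. Stack: [-10]
STORE_FAST m → m=-10. Stack: []
LOAD_CONST → push 0. Stack: [0]
STORE_FAST i → i=0. Stack: []
LOAD_FAST i → push 0. Stack: [0]
LOAD_CONST → push 4. Stack: [0, 4]
COMPARE_OP bool(<) → 0 vs 4 = True. Stack: [True]
POP_JUMP_IF_FALSE → pop True; no jump. Stack: []
LOAD_FAST_LOAD_FAST m,m → push -10,-10. Stack: [-10, -10]
BINARY_OP // → -10 // -10 = 1. Stack: [1]
STORE_FAST m → m=1. Stack: []
LOAD_FAST i → push 0. Stack: [0]
LOAD_CONST → push 1. Stack: [0, 1]
BINARY_OP + → 0 + 1 = 1. Stack: [1]
STORE_FAST i → i=1. Stack: []
LOAD_FAST i → push 1. Stack: [1]
LOAD_CONST → push 4. Stack: [1, 4]
COMPARE_OP bool(<) → 1 vs 4 = True. Stack: [True]
POP_JUMP_IF_FALSE → pop True; no jump. Stack: []
LOAD_FAST_LOAD_FAST m,m → push 1,1. Stack: [1, 1]
BINARY_OP // → 1 // 1 = 1. Stack: [1]
STORE_FAST m → m=1. Stack: []
LOAD_FAST i → push 1. Stack: [1]
LOAD_CONST → push 1. Stack: [1, 1]
BINARY_OP + → 1 + 1 = 2. Stack: [2]
STORE_FAST i → i=2. Stack: []
LOAD_FAST i → push 2. Stack: [2]
LOAD_CONST → push 4. Stack: [2, 4]
COMPARE_OP bool(<) → 2 vs 4 = True. Stack: [True]
POP_JUMP_IF_FALSE → pop True; no jump. Stack: []
LOAD_FAST_LOAD_FAST m,m → push 1,1. Stack: [1, 1]
BINARY_OP // → 1 // 1 = 1. Stack: [1]
STORE_FAST m → m=1. Stack: []
LOAD_FAST i → push 2. Stack: [2]
LOAD_CONST → push 1. Stack: [2, 1]
BINARY_OP + → 2 + 1 = 3. Stack: [3]
STORE_FAST i → i=3. Stack: []
LOAD_FAST i → push 3. Stack: [3]
LOAD_CONST → push 4. Stack: [3, 4]
COMPARE_OP bool(<) → 3 vs 4 = True. Stack: [True]
POP_JUMP_IF_FALSE → pop True; no jump. Stack: []
LOAD_FAST_LOAD_FAST m,m → push 1,1. Stack: [1, 1]
BINARY_OP // → 1 // 1 = 1. Stack: [1]
STORE_FAST m → m=1. Stack: []
LOAD_FAST i → push 3. Stack: [3]
LOAD_CONST → push 1. Stack: [3, 1]
BINARY_OP + → 3 + 1 = 4. Stack: [4]
STORE_FAST i → i=4. Stack: []
LOAD_FAST i → push 4. Stack: [4]
LOAD_CONST → push 4. Stack: [4, 4]
COMPARE_OP bool(<) → 4 vs 4 = False. Stack: [False]
POP_JUMP_IF_FALSE → pop False; jump. Stack: []
LOAD_FAST m → push 1. Stack: [1]
RETURN_VALUE → return 1.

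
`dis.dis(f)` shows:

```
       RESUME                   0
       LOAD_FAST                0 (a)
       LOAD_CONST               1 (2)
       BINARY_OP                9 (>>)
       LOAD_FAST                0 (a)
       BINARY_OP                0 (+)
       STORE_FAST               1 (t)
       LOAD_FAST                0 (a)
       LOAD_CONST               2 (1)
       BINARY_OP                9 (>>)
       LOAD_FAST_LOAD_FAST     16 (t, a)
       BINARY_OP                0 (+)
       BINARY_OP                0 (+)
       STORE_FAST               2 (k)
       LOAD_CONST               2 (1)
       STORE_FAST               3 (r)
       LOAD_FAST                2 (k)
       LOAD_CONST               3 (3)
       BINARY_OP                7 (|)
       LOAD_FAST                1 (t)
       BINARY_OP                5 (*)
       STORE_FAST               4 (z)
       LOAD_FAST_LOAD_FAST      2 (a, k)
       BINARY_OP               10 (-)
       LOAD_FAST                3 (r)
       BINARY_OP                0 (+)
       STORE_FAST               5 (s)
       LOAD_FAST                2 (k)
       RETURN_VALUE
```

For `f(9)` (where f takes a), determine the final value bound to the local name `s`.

-14

LOAD_FAST a → push 9. Stack: [9]
LOAD_CONST → push 2. Stack: [9, 2]
BINARY_OP >> → 9 >> 2 = 2. Stack: [2]
LOAD_FAST a → push 9. Stack: [2, 9]
BINARY_OP + → 2 + 9 = 11. Stack: [11]
STORE_FAST t → t=11. Stack: []
LOAD_FAST a → push 9. Stack: [9]
LOAD_CONST → push 1. Stack: [9, 1]
BINARY_OP >> → 9 >> 1 = 4. Stack: [4]
LOAD_FAST_LOAD_FAST t,a → push 11,9. Stack: [4, 11, 9]
BINARY_OP + → 11 + 9 = 20. Stack: [4, 20]
BINARY_OP + → 4 + 20 = 24. Stack: [24]
STORE_FAST k → k=24. Stack: []
LOAD_CONST → push 1. Stack: [1]
STORE_FAST r → r=1. Stack: []
LOAD_FAST k → push 24. Stack: [24]
LOAD_CONST → push 3. Stack: [24, 3]
BINARY_OP | → 24 | 3 = 27. Stack: [27]
LOAD_FAST t → push 11. Stack: [27, 11]
BINARY_OP * → 27 * 11 = 297. Stack: [297]
STORE_FAST z → z=297. Stack: []
LOAD_FAST_LOAD_FAST a,k → push 9,24. Stack: [9, 24]
BINARY_OP - → 9 - 24 = -15. Stack: [-15]
LOAD_FAST r → push 1. Stack: [-15, 1]
BINARY_OP + → -15 + 1 = -14. Stack: [-14]
STORE_FAST s → s=-14. Stack: []
LOAD_FAST k → push 24. Stack: [24]
RETURN_VALUE → return 24.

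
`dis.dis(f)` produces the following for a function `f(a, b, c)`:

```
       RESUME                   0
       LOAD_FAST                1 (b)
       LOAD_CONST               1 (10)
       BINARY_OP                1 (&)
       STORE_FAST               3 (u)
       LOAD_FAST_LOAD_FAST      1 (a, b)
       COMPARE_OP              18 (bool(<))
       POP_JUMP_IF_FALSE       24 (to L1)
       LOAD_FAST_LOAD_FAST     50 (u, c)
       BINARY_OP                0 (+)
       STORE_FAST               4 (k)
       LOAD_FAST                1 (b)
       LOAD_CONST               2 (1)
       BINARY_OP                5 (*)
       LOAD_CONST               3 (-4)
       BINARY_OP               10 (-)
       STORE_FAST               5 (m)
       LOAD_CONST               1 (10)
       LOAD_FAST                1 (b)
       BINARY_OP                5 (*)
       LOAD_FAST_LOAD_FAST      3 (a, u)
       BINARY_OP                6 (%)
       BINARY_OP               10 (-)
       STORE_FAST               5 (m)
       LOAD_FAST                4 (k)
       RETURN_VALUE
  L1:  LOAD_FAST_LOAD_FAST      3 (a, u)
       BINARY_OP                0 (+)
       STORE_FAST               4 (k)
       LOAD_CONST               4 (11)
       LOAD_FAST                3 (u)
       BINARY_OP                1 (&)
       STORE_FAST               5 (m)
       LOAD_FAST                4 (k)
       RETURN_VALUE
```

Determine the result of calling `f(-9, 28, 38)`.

LOAD_FAST b → push 28. Stack: [28]
LOAD_CONST → push 10. Stack: [28, 10]
BINARY_OP & → 28 & 10 = 8. Stack: [8]
STORE_FAST u → u=8. Stack: []
LOAD_FAST_LOAD_FAST a,b → push -9,28. Stack: [-9, 28]
COMPARE_OP bool(<) → -9 vs 28 = True. Stack: [True]
POP_JUMP_IF_FALSE → pop True; no jump. Stack: []
LOAD_FAST_LOAD_FAST u,c → push 8,38. Stack: [8, 38]
BINARY_OP + → 8 + 38 = 46. Stack: [46]
STORE_FAST k → k=46. Stack: []
LOAD_FAST b → push 28. Stack: [28]
LOAD_CONST → push 1. Stack: [28, 1]
BINARY_OP * → 28 * 1 = 28. Stack: [28]
LOAD_CONST → push -4. Stack: [28, -4]
BINARY_OP - → 28 - -4 = 32. Stack: [32]
STORE_FAST m → m=32. Stack: []
LOAD_CONST → push 10. Stack: [10]
LOAD_FAST b → push 28. Stack: [10, 28]
BINARY_OP * → 10 * 28 = 280. Stack: [280]
LOAD_FAST_LOAD_FAST a,u → push -9,8. Stack: [280, -9, 8]
BINARY_OP % → -9 % 8 = 7. Stack: [280, 7]
BINARY_OP - → 280 - 7 = 273. Stack: [273]
STORE_FAST m → m=273. Stack: []
LOAD_FAST k → push 46. Stack: [46]
RETURN_VALUE → return 46.

46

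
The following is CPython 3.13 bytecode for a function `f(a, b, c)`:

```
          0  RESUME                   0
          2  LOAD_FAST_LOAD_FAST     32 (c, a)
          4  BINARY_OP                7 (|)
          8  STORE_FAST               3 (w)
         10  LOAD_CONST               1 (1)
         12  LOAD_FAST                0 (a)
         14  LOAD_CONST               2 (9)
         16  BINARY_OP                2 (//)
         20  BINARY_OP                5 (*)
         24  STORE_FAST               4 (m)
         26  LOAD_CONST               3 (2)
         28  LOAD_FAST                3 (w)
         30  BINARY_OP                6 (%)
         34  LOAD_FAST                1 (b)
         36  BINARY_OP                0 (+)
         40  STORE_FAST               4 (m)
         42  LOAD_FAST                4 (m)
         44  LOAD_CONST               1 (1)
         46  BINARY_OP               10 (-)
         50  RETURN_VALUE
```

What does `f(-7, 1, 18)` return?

LOAD_FAST_LOAD_FAST c,a → push 18,-7. Stack: [18, -7]
BINARY_OP | → 18 | -7 = -5. Stack: [-5]
STORE_FAST w → w=-5. Stack: []
LOAD_CONST → push 1. Stack: [1]
LOAD_FAST a → push -7. Stack: [1, -7]
LOAD_CONST → push 9. Stack: [1, -7, 9]
BINARY_OP // → -7 // 9 = -1. Stack: [1, -1]
BINARY_OP * → 1 * -1 = -1. Stack: [-1]
STORE_FAST m → m=-1. Stack: []
LOAD_CONST → push 2. Stack: [2]
LOAD_FAST w → push -5. Stack: [2, -5]
BINARY_OP % → 2 % -5 = -3. Stack: [-3]
LOAD_FAST b → push 1. Stack: [-3, 1]
BINARY_OP + → -3 + 1 = -2. Stack: [-2]
STORE_FAST m → m=-2. Stack: []
LOAD_FAST m → push -2. Stack: [-2]
LOAD_CONST → push 1. Stack: [-2, 1]
BINARY_OP - → -2 - 1 = -3. Stack: [-3]
RETURN_VALUE → return -3.

-3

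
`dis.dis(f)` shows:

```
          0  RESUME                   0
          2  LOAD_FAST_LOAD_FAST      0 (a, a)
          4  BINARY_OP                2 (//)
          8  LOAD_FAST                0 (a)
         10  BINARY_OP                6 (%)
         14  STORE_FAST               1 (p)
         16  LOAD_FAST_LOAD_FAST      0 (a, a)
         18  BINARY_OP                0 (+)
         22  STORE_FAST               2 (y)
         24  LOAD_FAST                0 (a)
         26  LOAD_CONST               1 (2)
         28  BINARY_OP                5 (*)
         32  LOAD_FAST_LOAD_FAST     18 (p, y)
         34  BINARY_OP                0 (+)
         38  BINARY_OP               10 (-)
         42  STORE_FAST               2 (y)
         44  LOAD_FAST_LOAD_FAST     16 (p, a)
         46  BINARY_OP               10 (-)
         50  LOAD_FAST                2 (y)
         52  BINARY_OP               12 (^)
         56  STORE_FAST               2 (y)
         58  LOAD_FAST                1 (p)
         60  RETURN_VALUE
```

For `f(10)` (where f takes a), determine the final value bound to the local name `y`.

LOAD_FAST_LOAD_FAST a,a → push 10,10. Stack: [10, 10]
BINARY_OP // → 10 // 10 = 1. Stack: [1]
LOAD_FAST a → push 10. Stack: [1, 10]
BINARY_OP % → 1 % 10 = 1. Stack: [1]
STORE_FAST p → p=1. Stack: []
LOAD_FAST_LOAD_FAST a,a → push 10,10. Stack: [10, 10]
BINARY_OP + → 10 + 10 = 20. Stack: [20]
STORE_FAST y → y=20. Stack: []
LOAD_FAST a → push 10. Stack: [10]
LOAD_CONST → push 2. Stack: [10, 2]
BINARY_OP * → 10 * 2 = 20. Stack: [20]
LOAD_FAST_LOAD_FAST p,y → push 1,20. Stack: [20, 1, 20]
BINARY_OP + → 1 + 20 = 21. Stack: [20, 21]
BINARY_OP - → 20 - 21 = -1. Stack: [-1]
STORE_FAST y → y=-1. Stack: []
LOAD_FAST_LOAD_FAST p,a → push 1,10. Stack: [1, 10]
BINARY_OP - → 1 - 10 = -9. Stack: [-9]
LOAD_FAST y → push -1. Stack: [-9, -1]
BINARY_OP ^ → -9 ^ -1 = 8. Stack: [8]
STORE_FAST y → y=8. Stack: []
LOAD_FAST p → push 1. Stack: [1]
RETURN_VALUE → return 1.

8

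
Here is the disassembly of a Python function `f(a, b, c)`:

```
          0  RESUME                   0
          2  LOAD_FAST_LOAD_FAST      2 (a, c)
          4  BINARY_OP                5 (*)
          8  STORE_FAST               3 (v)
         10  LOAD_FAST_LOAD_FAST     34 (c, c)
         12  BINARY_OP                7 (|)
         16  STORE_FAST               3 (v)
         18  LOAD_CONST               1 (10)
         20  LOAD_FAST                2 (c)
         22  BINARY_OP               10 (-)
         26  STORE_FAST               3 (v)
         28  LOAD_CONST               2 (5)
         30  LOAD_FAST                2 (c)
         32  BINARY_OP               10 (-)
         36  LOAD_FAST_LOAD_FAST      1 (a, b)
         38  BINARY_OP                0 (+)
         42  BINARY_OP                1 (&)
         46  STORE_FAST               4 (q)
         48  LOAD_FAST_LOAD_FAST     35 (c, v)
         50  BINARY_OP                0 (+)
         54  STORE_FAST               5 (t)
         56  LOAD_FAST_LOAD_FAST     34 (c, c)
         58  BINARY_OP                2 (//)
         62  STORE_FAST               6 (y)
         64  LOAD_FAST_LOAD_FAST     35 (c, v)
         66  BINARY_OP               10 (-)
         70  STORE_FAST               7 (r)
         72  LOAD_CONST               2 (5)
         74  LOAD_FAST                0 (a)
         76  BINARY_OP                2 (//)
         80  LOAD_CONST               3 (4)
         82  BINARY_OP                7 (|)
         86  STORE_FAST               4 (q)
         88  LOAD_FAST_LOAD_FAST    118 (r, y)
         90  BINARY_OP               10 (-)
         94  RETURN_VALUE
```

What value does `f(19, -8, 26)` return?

41

LOAD_FAST_LOAD_FAST a,c → push 19,26. Stack: [19, 26]
BINARY_OP * → 19 * 26 = 494. Stack: [494]
STORE_FAST v → v=494. Stack: []
LOAD_FAST_LOAD_FAST c,c → push 26,26. Stack: [26, 26]
BINARY_OP | → 26 | 26 = 26. Stack: [26]
STORE_FAST v → v=26. Stack: []
LOAD_CONST → push 10. Stack: [10]
LOAD_FAST c → push 26. Stack: [10, 26]
BINARY_OP - → 10 - 26 = -16. Stack: [-16]
STORE_FAST v → v=-16. Stack: []
LOAD_CONST → push 5. Stack: [5]
LOAD_FAST c → push 26. Stack: [5, 26]
BINARY_OP - → 5 - 26 = -21. Stack: [-21]
LOAD_FAST_LOAD_FAST a,b → push 19,-8. Stack: [-21, 19, -8]
BINARY_OP + → 19 + -8 = 11. Stack: [-21, 11]
BINARY_OP & → -21 & 11 = 11. Stack: [11]
STORE_FAST q → q=11. Stack: []
LOAD_FAST_LOAD_FAST c,v → push 26,-16. Stack: [26, -16]
BINARY_OP + → 26 + -16 = 10. Stack: [10]
STORE_FAST t → t=10. Stack: []
LOAD_FAST_LOAD_FAST c,c → push 26,26. Stack: [26, 26]
BINARY_OP // → 26 // 26 = 1. Stack: [1]
STORE_FAST y → y=1. Stack: []
LOAD_FAST_LOAD_FAST c,v → push 26,-16. Stack: [26, -16]
BINARY_OP - → 26 - -16 = 42. Stack: [42]
STORE_FAST r → r=42. Stack: []
LOAD_CONST → push 5. Stack: [5]
LOAD_FAST a → push 19. Stack: [5, 19]
BINARY_OP // → 5 // 19 = 0. Stack: [0]
LOAD_CONST → push 4. Stack: [0, 4]
BINARY_OP | → 0 | 4 = 4. Stack: [4]
STORE_FAST q → q=4. Stack: []
LOAD_FAST_LOAD_FAST r,y → push 42,1. Stack: [42, 1]
BINARY_OP - → 42 - 1 = 41. Stack: [41]
RETURN_VALUE → return 41.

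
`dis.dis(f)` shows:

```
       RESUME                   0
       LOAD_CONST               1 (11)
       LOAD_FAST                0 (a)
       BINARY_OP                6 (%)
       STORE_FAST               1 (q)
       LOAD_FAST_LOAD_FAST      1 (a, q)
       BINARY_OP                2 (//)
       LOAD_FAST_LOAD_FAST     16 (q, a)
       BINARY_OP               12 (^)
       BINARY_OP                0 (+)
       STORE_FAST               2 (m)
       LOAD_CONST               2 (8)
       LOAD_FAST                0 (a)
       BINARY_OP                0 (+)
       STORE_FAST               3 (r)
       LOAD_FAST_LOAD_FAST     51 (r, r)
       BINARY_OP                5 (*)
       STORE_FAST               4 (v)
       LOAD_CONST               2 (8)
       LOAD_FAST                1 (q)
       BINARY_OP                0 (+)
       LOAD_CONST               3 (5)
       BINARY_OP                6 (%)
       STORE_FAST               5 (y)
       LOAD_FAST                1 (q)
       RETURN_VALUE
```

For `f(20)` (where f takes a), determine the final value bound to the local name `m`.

32

LOAD_CONST → push 11. Stack: [11]
LOAD_FAST a → push 20. Stack: [11, 20]
BINARY_OP % → 11 % 20 = 11. Stack: [11]
STORE_FAST q → q=11. Stack: []
LOAD_FAST_LOAD_FAST a,q → push 20,11. Stack: [20, 11]
BINARY_OP // → 20 // 11 = 1. Stack: [1]
LOAD_FAST_LOAD_FAST q,a → push 11,20. Stack: [1, 11, 20]
BINARY_OP ^ → 11 ^ 20 = 31. Stack: [1, 31]
BINARY_OP + → 1 + 31 = 32. Stack: [32]
STORE_FAST m → m=32. Stack: []
LOAD_CONST → push 8. Stack: [8]
LOAD_FAST a → push 20. Stack: [8, 20]
BINARY_OP + → 8 + 20 = 28. Stack: [28]
STORE_FAST r → r=28. Stack: []
LOAD_FAST_LOAD_FAST r,r → push 28,28. Stack: [28, 28]
BINARY_OP * → 28 * 28 = 784. Stack: [784]
STORE_FAST v → v=784. Stack: []
LOAD_CONST → push 8. Stack: [8]
LOAD_FAST q → push 11. Stack: [8, 11]
BINARY_OP + → 8 + 11 = 19. Stack: [19]
LOAD_CONST → push 5. Stack: [19, 5]
BINARY_OP % → 19 % 5 = 4. Stack: [4]
STORE_FAST y → y=4. Stack: []
LOAD_FAST q → push 11. Stack: [11]
RETURN_VALUE → return 11.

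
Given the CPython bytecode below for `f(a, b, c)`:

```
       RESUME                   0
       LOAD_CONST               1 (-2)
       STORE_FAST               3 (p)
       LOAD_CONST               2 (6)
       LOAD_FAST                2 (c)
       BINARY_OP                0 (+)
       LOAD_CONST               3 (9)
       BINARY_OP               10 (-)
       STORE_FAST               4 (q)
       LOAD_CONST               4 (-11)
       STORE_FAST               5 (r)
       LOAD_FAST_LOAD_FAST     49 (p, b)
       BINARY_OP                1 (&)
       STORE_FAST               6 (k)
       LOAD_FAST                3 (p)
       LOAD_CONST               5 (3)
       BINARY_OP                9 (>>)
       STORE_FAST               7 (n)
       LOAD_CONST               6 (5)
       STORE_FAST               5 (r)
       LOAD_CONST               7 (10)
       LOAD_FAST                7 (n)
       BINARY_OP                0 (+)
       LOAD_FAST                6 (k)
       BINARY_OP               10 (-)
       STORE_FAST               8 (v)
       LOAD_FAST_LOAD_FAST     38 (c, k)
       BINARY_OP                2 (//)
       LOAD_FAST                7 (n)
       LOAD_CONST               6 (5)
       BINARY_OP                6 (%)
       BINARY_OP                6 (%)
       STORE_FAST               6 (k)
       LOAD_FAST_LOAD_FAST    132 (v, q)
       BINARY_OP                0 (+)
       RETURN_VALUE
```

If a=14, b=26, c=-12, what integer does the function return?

LOAD_CONST → push -2. Stack: [-2]
STORE_FAST p → p=-2. Stack: []
LOAD_CONST → push 6. Stack: [6]
LOAD_FAST c → push -12. Stack: [6, -12]
BINARY_OP + → 6 + -12 = -6. Stack: [-6]
LOAD_CONST → push 9. Stack: [-6, 9]
BINARY_OP - → -6 - 9 = -15. Stack: [-15]
STORE_FAST q → q=-15. Stack: []
LOAD_CONST → push -11. Stack: [-11]
STORE_FAST r → r=-11. Stack: []
LOAD_FAST_LOAD_FAST p,b → push -2,26. Stack: [-2, 26]
BINARY_OP & → -2 & 26 = 26. Stack: [26]
STORE_FAST k → k=26. Stack: []
LOAD_FAST p → push -2. Stack: [-2]
LOAD_CONST → push 3. Stack: [-2, 3]
BINARY_OP >> → -2 >> 3 = -1. Stack: [-1]
STORE_FAST n → n=-1. Stack: []
LOAD_CONST → push 5. Stack: [5]
STORE_FAST r → r=5. Stack: []
LOAD_CONST → push 10. Stack: [10]
LOAD_FAST n → push -1. Stack: [10, -1]
BINARY_OP + → 10 + -1 = 9. Stack: [9]
LOAD_FAST k → push 26. Stack: [9, 26]
BINARY_OP - → 9 - 26 = -17. Stack: [-17]
STORE_FAST v → v=-17. Stack: []
LOAD_FAST_LOAD_FAST c,k → push -12,26. Stack: [-12, 26]
BINARY_OP // → -12 // 26 = -1. Stack: [-1]
LOAD_FAST n → push -1. Stack: [-1, -1]
LOAD_CONST → push 5. Stack: [-1, -1, 5]
BINARY_OP % → -1 % 5 = 4. Stack: [-1, 4]
BINARY_OP % → -1 % 4 = 3. Stack: [3]
STORE_FAST k → k=3. Stack: []
LOAD_FAST_LOAD_FAST v,q → push -17,-15. Stack: [-17, -15]
BINARY_OP + → -17 + -15 = -32. Stack: [-32]
RETURN_VALUE → return -32.

-32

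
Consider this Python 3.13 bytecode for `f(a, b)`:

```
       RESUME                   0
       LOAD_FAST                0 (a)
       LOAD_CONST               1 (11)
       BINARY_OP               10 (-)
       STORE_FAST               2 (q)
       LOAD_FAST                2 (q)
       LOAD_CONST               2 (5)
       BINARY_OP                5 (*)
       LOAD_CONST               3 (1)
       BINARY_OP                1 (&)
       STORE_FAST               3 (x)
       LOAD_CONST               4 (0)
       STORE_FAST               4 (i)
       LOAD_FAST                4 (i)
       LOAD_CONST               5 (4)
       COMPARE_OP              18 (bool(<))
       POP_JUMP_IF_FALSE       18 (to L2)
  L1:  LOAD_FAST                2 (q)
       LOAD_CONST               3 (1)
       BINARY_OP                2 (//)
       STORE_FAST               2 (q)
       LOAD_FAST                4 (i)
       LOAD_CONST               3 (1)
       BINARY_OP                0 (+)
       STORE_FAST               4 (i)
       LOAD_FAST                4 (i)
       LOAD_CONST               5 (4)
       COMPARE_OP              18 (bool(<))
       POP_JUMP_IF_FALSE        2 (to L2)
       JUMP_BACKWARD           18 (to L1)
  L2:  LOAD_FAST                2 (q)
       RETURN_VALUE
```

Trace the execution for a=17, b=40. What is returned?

6

LOAD_FAST a → push 17. Stack: [17]
LOAD_CONST → push 11. Stack: [17, 11]
BINARY_OP - → 17 - 11 = 6. Stack: [6]
STORE_FAST q → q=6. Stack: []
LOAD_FAST q → push 6. Stack: [6]
LOAD_CONST → push 5. Stack: [6, 5]
BINARY_OP * → 6 * 5 = 30. Stack: [30]
LOAD_CONST → push 1. Stack: [30, 1]
BINARY_OP & → 30 & 1 = 0. Stack: [0]
STORE_FAST x → x=0. Stack: []
LOAD_CONST → push 0. Stack: [0]
STORE_FAST i → i=0. Stack: []
LOAD_FAST i → push 0. Stack: [0]
LOAD_CONST → push 4. Stack: [0, 4]
COMPARE_OP bool(<) → 0 vs 4 = True. Stack: [True]
POP_JUMP_IF_FALSE → pop True; no jump. Stack: []
LOAD_FAST q → push 6. Stack: [6]
LOAD_CONST → push 1. Stack: [6, 1]
BINARY_OP // → 6 // 1 = 6. Stack: [6]
STORE_FAST q → q=6. Stack: []
LOAD_FAST i → push 0. Stack: [0]
LOAD_CONST → push 1. Stack: [0, 1]
BINARY_OP + → 0 + 1 = 1. Stack: [1]
STORE_FAST i → i=1. Stack: []
LOAD_FAST i → push 1. Stack: [1]
LOAD_CONST → push 4. Stack: [1, 4]
COMPARE_OP bool(<) → 1 vs 4 = True. Stack: [True]
POP_JUMP_IF_FALSE → pop True; no jump. Stack: []
LOAD_FAST q → push 6. Stack: [6]
LOAD_CONST → push 1. Stack: [6, 1]
BINARY_OP // → 6 // 1 = 6. Stack: [6]
STORE_FAST q → q=6. Stack: []
LOAD_FAST i → push 1. Stack: [1]
LOAD_CONST → push 1. Stack: [1, 1]
BINARY_OP + → 1 + 1 = 2. Stack: [2]
STORE_FAST i → i=2. Stack: []
LOAD_FAST i → push 2. Stack: [2]
LOAD_CONST → push 4. Stack: [2, 4]
COMPARE_OP bool(<) → 2 vs 4 = True. Stack: [True]
POP_JUMP_IF_FALSE → pop True; no jump. Stack: []
LOAD_FAST q → push 6. Stack: [6]
LOAD_CONST → push 1. Stack: [6, 1]
BINARY_OP // → 6 // 1 = 6. Stack: [6]
STORE_FAST q → q=6. Stack: []
LOAD_FAST i → push 2. Stack: [2]
LOAD_CONST → push 1. Stack: [2, 1]
BINARY_OP + → 2 + 1 = 3. Stack: [3]
STORE_FAST i → i=3. Stack: []
LOAD_FAST i → push 3. Stack: [3]
LOAD_CONST → push 4. Stack: [3, 4]
COMPARE_OP bool(<) → 3 vs 4 = True. Stack: [True]
POP_JUMP_IF_FALSE → pop True; no jump. Stack: []
LOAD_FAST q → push 6. Stack: [6]
LOAD_CONST → push 1. Stack: [6, 1]
BINARY_OP // → 6 // 1 = 6. Stack: [6]
STORE_FAST q → q=6. Stack: []
LOAD_FAST i → push 3. Stack: [3]
LOAD_CONST → push 1. Stack: [3, 1]
BINARY_OP + → 3 + 1 = 4. Stack: [4]
STORE_FAST i → i=4. Stack: []
LOAD_FAST i → push 4. Stack: [4]
LOAD_CONST → push 4. Stack: [4, 4]
COMPARE_OP bool(<) → 4 vs 4 = False. Stack: [False]
POP_JUMP_IF_FALSE → pop False; jump. Stack: []
LOAD_FAST q → push 6. Stack: [6]
RETURN_VALUE → return 6.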